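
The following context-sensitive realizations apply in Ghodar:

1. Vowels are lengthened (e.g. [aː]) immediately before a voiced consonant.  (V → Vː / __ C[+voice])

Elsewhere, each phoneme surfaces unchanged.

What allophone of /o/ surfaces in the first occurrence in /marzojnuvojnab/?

/o/ meets the environment for rule 1 (before a voiced consonant) → [oː].

[oː]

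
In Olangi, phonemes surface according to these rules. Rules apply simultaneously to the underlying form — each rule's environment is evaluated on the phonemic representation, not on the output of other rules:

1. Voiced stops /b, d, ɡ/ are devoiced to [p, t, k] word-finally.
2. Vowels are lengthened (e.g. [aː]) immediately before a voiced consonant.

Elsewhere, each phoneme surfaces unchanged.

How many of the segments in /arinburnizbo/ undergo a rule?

4

Segments that undergo a rule: /a/ → [aː] (rule 2); /i/ → [iː] (rule 2); /u/ → [uː] (rule 2); /i/ → [iː] (rule 2).
All other segments surface unchanged.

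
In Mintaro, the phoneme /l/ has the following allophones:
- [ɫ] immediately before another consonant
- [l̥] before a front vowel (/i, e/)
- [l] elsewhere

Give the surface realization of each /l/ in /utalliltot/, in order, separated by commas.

[ɫ], [l̥], [ɫ]

Occurrence 1 (position 4): immediately before another consonant → [ɫ].
Occurrence 2 (position 5): before a front vowel (/i, e/) → [l̥].
Occurrence 3 (position 7): immediately before another consonant → [ɫ].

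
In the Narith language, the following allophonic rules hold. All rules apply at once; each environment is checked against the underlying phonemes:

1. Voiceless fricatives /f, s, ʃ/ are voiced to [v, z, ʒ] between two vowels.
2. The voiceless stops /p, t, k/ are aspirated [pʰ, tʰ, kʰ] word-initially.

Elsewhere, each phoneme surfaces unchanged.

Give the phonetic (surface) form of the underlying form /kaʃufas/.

/k/ meets the environment for rule 2 (word-initially) → [kʰ].
/ʃ/ — between /a/ and /u/, between two vowels — surfaces as [ʒ] (rule 1).
/f/ meets the environment for rule 1 (between two vowels) → [v].
/s/ — word-final; rule 1 does not apply here → [s].

[kʰaʒuvas]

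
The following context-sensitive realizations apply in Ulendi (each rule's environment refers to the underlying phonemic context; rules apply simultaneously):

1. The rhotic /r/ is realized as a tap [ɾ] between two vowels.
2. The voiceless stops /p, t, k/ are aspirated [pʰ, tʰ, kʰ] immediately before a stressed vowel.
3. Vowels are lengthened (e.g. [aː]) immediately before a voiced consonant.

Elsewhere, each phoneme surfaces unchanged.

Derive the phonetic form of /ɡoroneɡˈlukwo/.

[ɡoːɾoːneːɡˈlukwo]

Rule 3 applies to /o/ (between /ɡ/ and /r/: before a voiced consonant) → [oː].
Rule 1 applies to /r/ (between /o/ and /o/: between two vowels) → [ɾ].
/o/ (between /r/ and /n/): before a voiced consonant, so rule 3 applies → [oː].
/e/ (between /n/ and /ɡ/): before a voiced consonant, so rule 3 applies → [eː].
/u/ — between /l/ and /k/; rule 3 does not apply here → [u].
/k/ (between /u/ and /w/) is in the target of rule 2 but the environment (immediately before a stressed vowel) is not met → [k].
/o/ (word-final) fails the environment for rule 3, so it stays [o].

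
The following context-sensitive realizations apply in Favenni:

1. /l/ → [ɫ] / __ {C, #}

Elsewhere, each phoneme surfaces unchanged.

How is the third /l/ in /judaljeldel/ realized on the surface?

/l/ (word-final) occurs word-finally or immediately before a consonant → [ɫ] by rule 1.

[ɫ]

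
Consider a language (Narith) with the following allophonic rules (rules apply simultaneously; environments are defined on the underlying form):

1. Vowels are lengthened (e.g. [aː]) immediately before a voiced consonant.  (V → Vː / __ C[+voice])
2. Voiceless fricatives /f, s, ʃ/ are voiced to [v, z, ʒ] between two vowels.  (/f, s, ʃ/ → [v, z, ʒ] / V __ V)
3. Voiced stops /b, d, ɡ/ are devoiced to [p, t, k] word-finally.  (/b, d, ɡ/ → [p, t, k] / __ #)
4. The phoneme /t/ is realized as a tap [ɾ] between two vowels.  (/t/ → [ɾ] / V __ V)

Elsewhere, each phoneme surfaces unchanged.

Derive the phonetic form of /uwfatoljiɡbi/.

[uːwfaɾoːljiːɡbi]

/u/ — word-initial, before a voiced consonant — surfaces as [uː] (rule 1).
/w/ (between /u/ and /f/): no rule targets it → [w].
/f/ (between /w/ and /a/) fails the environment for rule 2, so it stays [f].
/a/ (between /f/ and /t/): rule 1 targets it, but not before a voiced consonant → unchanged [a].
/t/ — between /a/ and /o/, between two vowels — surfaces as [ɾ] (rule 4).
/o/ (between /t/ and /l/): before a voiced consonant, so rule 1 applies → [oː].
/l/ (between /o/ and /j/): no rule targets it → [l].
/j/ — not in any rule's target class → [j].
/i/ (between /j/ and /ɡ/): before a voiced consonant, so rule 1 applies → [iː].
/ɡ/ (between /i/ and /b/) is in the target of rule 3 but the environment (word-finally) is not met → [ɡ].
/b/ — between /ɡ/ and /i/; rule 3 does not apply here → [b].
/i/ (word-final) fails the environment for rule 1, so it stays [i].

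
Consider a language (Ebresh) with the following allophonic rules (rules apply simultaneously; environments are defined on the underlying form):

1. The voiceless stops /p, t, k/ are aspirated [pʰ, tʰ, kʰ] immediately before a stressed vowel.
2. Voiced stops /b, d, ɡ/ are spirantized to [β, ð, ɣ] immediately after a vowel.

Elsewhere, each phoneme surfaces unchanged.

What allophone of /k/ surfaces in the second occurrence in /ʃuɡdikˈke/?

/k/ — between /k/ and /e/, immediately before a stressed vowel — surfaces as [kʰ] (rule 1).

[kʰ]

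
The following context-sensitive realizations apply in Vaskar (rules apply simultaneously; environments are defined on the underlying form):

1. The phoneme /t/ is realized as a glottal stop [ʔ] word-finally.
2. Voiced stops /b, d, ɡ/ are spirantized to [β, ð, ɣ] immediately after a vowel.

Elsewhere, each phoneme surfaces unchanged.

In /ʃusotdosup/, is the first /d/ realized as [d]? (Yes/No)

Yes

/d/ (between /t/ and /o/) fails the environment for rule 2, so it stays [d].
The actual realization is [d], which matches [d].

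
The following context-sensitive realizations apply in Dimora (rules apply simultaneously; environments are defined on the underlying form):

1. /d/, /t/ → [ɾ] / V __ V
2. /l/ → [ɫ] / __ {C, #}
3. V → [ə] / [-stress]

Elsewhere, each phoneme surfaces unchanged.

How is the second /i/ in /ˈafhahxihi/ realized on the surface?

[ə]

Rule 3 applies to /i/ (word-final: in an unstressed syllable) → [ə].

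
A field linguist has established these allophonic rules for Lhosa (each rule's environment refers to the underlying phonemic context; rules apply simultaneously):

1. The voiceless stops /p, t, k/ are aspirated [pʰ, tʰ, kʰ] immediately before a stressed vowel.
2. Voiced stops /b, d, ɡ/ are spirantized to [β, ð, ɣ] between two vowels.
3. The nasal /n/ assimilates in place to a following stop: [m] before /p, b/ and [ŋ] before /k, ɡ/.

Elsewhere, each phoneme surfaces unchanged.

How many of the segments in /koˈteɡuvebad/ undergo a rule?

Segments that undergo a rule: /t/ → [tʰ] (rule 1); /ɡ/ → [ɣ] (rule 2); /b/ → [β] (rule 2).
All other segments surface unchanged.

3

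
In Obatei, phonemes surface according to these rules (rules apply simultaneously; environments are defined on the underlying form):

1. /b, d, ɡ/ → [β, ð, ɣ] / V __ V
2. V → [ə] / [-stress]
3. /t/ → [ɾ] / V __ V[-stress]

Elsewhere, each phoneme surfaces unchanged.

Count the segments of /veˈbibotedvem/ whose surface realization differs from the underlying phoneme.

Segments that undergo a rule: /e/ → [ə] (rule 2); /b/ → [β] (rule 1); /b/ → [β] (rule 1); /o/ → [ə] (rule 2); /t/ → [ɾ] (rule 3); /e/ → [ə] (rule 2); /e/ → [ə] (rule 2).
All other segments surface unchanged.

7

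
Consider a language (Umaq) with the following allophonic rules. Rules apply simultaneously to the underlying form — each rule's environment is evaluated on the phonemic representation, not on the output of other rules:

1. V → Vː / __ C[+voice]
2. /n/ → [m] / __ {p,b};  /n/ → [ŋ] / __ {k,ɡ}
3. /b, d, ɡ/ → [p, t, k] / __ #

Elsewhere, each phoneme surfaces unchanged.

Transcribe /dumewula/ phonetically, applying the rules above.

/d/ — word-initial; rule 3 does not apply here → [d].
/u/ (between /d/ and /m/): before a voiced consonant, so rule 1 applies → [uː].
/e/ (between /m/ and /w/) occurs before a voiced consonant → [eː] by rule 1.
/u/ meets the environment for rule 1 (before a voiced consonant) → [uː].
/a/ (word-final) is in the target of rule 1 but the environment (before a voiced consonant) is not met → [a].

[duːmeːwuːla]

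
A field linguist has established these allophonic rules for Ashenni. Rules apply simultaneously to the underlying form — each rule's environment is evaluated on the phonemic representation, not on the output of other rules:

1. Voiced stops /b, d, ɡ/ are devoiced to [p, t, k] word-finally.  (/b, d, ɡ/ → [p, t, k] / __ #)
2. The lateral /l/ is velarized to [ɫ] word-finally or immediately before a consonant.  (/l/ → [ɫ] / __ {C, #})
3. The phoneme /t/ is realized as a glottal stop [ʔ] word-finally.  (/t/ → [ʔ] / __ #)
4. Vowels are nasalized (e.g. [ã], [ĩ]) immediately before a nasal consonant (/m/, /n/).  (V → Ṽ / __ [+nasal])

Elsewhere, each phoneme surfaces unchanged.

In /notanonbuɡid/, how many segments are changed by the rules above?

Segments that undergo a rule: /a/ → [ã] (rule 4); /o/ → [õ] (rule 4); /d/ → [t] (rule 1).
All other segments surface unchanged.

3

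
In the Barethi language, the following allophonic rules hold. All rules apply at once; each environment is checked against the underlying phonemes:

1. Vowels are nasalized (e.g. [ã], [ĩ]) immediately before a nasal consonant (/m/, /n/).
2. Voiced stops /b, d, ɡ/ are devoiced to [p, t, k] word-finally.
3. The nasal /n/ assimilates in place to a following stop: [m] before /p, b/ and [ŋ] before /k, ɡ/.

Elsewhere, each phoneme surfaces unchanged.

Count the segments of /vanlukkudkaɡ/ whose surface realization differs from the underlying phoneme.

Segments that undergo a rule: /a/ → [ã] (rule 1); /ɡ/ → [k] (rule 2).
All other segments surface unchanged.

2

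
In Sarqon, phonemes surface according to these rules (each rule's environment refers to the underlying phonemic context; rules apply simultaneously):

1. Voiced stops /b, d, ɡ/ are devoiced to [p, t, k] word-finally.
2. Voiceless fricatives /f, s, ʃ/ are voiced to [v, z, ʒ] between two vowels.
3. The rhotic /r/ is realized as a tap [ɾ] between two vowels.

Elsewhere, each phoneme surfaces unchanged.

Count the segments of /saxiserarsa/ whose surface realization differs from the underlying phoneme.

2

Segments that undergo a rule: /s/ → [z] (rule 2); /r/ → [ɾ] (rule 3).
All other segments surface unchanged.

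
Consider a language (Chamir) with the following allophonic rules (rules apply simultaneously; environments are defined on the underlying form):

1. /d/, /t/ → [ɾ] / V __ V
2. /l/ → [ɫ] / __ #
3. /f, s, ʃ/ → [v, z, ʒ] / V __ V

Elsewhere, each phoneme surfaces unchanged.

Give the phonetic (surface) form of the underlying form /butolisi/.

[buɾolizi]

/b/ — not in any rule's target class → [b].
/u/ stays [u].
Rule 1 applies to /t/ (between /u/ and /o/: between two vowels) → [ɾ].
/o/ (between /t/ and /l/): no rule targets it → [o].
/l/ (between /o/ and /i/): rule 2 targets it, but not word-finally → unchanged [l].
/i/ (between /l/ and /s/): no rule targets it → [i].
/s/ meets the environment for rule 3 (between two vowels) → [z].
/i/ (word-final): no rule targets it → [i].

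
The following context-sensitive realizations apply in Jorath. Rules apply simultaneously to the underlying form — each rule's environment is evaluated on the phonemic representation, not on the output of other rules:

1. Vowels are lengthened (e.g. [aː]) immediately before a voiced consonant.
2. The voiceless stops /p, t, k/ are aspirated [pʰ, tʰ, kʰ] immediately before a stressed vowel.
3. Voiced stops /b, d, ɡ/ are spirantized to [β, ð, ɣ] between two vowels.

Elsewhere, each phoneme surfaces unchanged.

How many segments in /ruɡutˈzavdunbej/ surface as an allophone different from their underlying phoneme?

Segments that undergo a rule: /u/ → [uː] (rule 1); /ɡ/ → [ɣ] (rule 3); /a/ → [aː] (rule 1); /u/ → [uː] (rule 1); /e/ → [eː] (rule 1).
All other segments surface unchanged.

5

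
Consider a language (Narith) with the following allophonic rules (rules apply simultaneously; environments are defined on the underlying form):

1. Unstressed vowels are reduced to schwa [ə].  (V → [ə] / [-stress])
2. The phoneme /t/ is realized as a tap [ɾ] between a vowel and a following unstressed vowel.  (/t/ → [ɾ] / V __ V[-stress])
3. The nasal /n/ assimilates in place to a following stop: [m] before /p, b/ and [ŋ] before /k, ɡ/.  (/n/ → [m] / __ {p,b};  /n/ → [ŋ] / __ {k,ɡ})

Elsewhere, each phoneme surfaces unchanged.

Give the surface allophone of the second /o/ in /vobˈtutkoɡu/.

Rule 1 applies to /o/ (between /k/ and /ɡ/: in an unstressed syllable) → [ə].

[ə]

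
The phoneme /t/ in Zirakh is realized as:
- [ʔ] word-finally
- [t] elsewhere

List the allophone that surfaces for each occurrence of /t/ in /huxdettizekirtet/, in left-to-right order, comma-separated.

[t], [t], [t], [ʔ]

Occurrence 1 (position 6): no conditioning environment matches → elsewhere allophone [t].
Occurrence 2 (position 7): no conditioning environment matches → elsewhere allophone [t].
Occurrence 3 (position 14): no conditioning environment matches → elsewhere allophone [t].
Occurrence 4 (position 16): word-finally → [ʔ].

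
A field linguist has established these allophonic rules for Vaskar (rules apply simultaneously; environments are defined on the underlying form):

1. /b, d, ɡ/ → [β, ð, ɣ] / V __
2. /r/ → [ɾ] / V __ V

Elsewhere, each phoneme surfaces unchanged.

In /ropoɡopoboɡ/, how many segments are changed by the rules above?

Segments that undergo a rule: /ɡ/ → [ɣ] (rule 1); /b/ → [β] (rule 1); /ɡ/ → [ɣ] (rule 1).
All other segments surface unchanged.

3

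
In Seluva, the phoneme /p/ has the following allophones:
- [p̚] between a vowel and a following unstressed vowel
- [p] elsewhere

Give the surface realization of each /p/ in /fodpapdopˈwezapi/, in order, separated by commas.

Occurrence 1 (position 4): no conditioning environment matches → elsewhere allophone [p].
Occurrence 2 (position 6): no conditioning environment matches → elsewhere allophone [p].
Occurrence 3 (position 9): no conditioning environment matches → elsewhere allophone [p].
Occurrence 4 (position 14): between a vowel and a following unstressed vowel → [p̚].

[p], [p], [p], [p̚]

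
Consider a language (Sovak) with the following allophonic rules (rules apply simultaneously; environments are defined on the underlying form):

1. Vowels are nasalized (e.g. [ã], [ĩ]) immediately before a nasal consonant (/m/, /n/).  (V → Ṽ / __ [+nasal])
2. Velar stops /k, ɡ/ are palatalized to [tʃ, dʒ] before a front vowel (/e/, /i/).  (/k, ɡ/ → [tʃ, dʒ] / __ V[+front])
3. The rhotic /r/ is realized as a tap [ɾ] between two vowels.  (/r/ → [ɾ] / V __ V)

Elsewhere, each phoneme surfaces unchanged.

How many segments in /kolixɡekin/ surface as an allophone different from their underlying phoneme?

Segments that undergo a rule: /ɡ/ → [dʒ] (rule 2); /k/ → [tʃ] (rule 2); /i/ → [ĩ] (rule 1).
All other segments surface unchanged.

3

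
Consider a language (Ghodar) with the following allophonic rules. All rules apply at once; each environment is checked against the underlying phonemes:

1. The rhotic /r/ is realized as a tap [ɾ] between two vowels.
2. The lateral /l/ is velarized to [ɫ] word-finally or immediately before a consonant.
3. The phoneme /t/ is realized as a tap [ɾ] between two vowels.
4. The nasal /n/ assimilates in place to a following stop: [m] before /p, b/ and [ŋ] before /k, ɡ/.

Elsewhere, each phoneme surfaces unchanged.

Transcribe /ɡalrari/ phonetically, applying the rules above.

/ɡ/ (word-initial) is unaffected → [ɡ].
/a/ (between /ɡ/ and /l/) is unaffected → [a].
/l/ — between /a/ and /r/, word-finally or immediately before a consonant — surfaces as [ɫ] (rule 2).
/r/ (between /l/ and /a/): rule 1 targets it, but not between two vowels → unchanged [r].
/a/ (between /r/ and /r/) is unaffected → [a].
Rule 1 applies to /r/ (between /a/ and /i/: between two vowels) → [ɾ].
/i/ — not in any rule's target class → [i].

[ɡaɫraɾi]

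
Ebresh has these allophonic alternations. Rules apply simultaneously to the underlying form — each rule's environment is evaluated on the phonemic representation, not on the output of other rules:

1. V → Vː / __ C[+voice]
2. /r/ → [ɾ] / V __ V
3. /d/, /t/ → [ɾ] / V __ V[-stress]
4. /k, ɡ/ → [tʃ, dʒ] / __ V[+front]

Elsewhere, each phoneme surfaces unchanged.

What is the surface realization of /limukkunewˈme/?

[liːmukkuːneːwˈme]

/l/ — not in any rule's target class → [l].
Rule 1 applies to /i/ (between /l/ and /m/: before a voiced consonant) → [iː].
/m/ — not in any rule's target class → [m].
/u/ (between /m/ and /k/) is in the target of rule 1 but the environment (before a voiced consonant) is not met → [u].
/k/ (between /u/ and /k/) is in the target of rule 4 but the environment (before a front vowel) is not met → [k].
/k/ (between /k/ and /u/) fails the environment for rule 4, so it stays [k].
/u/ — between /k/ and /n/, before a voiced consonant — surfaces as [uː] (rule 1).
/n/ stays [n].
/e/ (between /n/ and /w/): before a voiced consonant, so rule 1 applies → [eː].
/w/ (between /e/ and /m/) is unaffected → [w].
/m/ (between /w/ and /e/): no rule targets it → [m].
/e/ (word-final) is in the target of rule 1 but the environment (before a voiced consonant) is not met → [e].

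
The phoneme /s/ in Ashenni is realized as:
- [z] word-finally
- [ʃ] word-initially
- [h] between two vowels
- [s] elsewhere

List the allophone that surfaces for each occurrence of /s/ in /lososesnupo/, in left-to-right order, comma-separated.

Occurrence 1 (position 3): between two vowels → [h].
Occurrence 2 (position 5): between two vowels → [h].
Occurrence 3 (position 7): no conditioning environment matches → elsewhere allophone [s].

[h], [h], [s]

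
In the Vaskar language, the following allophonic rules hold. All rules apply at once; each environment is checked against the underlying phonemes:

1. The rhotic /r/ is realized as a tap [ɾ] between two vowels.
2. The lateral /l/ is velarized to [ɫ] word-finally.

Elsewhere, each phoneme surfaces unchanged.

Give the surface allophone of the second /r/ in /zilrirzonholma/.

/r/ (between /i/ and /z/): rule 1 targets it, but not between two vowels → unchanged [r].

[r]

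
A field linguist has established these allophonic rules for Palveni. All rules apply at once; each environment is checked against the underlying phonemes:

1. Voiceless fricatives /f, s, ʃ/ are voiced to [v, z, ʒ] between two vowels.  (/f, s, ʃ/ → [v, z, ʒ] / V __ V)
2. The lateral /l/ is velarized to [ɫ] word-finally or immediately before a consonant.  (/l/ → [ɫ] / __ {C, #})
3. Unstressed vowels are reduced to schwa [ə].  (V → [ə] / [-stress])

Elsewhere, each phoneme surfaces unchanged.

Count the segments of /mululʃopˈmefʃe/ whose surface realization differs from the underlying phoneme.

Segments that undergo a rule: /u/ → [ə] (rule 3); /u/ → [ə] (rule 3); /l/ → [ɫ] (rule 2); /o/ → [ə] (rule 3); /e/ → [ə] (rule 3).
All other segments surface unchanged.

5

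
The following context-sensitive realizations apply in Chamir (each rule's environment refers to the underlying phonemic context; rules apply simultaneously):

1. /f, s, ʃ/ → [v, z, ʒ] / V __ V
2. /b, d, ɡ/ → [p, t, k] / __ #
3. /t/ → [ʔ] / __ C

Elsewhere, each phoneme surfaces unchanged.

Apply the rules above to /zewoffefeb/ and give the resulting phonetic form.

[zewoffevep]

/z/ stays [z].
/e/ (between /z/ and /w/) is unaffected → [e].
/w/ (between /e/ and /o/): no rule targets it → [w].
/o/ stays [o].
/f/ — between /o/ and /f/; rule 1 does not apply here → [f].
/f/ (between /f/ and /e/): rule 1 targets it, but not between two vowels → unchanged [f].
/e/ (between /f/ and /f/) is unaffected → [e].
/f/ — between /e/ and /e/, between two vowels — surfaces as [v] (rule 1).
/e/ — not in any rule's target class → [e].
/b/ — word-final, word-finally — surfaces as [p] (rule 2).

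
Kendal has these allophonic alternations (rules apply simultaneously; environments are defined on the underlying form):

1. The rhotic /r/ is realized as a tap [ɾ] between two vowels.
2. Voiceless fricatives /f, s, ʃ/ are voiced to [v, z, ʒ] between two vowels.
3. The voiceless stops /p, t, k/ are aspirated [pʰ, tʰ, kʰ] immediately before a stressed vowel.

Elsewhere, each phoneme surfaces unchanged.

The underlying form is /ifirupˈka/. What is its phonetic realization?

/i/ (word-initial) is unaffected → [i].
/f/ — between /i/ and /i/, between two vowels — surfaces as [v] (rule 2).
/i/ — not in any rule's target class → [i].
Rule 1 applies to /r/ (between /i/ and /u/: between two vowels) → [ɾ].
/u/ (between /r/ and /p/): no rule targets it → [u].
/p/ — between /u/ and /k/; rule 3 does not apply here → [p].
/k/ (between /p/ and /a/) occurs immediately before a stressed vowel → [kʰ] by rule 3.
/a/ — not in any rule's target class → [a].

[iviɾupˈkʰa]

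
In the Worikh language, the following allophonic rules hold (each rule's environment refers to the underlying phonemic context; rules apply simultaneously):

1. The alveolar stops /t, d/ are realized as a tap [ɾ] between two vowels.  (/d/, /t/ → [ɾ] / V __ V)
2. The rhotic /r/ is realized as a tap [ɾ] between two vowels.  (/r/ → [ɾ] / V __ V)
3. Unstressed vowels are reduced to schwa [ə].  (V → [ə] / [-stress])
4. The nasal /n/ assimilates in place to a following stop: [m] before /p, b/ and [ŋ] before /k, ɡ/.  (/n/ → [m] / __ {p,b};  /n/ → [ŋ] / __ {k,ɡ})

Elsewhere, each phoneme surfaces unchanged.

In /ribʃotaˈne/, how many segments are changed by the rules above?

4

Segments that undergo a rule: /i/ → [ə] (rule 3); /o/ → [ə] (rule 3); /t/ → [ɾ] (rule 1); /a/ → [ə] (rule 3).
All other segments surface unchanged.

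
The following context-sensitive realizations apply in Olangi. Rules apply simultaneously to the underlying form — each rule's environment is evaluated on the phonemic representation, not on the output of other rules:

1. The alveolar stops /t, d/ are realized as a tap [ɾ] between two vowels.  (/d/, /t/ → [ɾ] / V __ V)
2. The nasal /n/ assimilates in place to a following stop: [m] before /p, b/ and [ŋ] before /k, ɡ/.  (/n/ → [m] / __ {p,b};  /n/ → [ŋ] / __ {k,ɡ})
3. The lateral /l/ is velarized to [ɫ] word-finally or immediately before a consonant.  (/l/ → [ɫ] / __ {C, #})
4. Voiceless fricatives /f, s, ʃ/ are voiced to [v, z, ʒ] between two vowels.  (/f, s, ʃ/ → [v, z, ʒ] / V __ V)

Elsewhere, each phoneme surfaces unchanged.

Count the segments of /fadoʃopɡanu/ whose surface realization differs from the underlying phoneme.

Segments that undergo a rule: /d/ → [ɾ] (rule 1); /ʃ/ → [ʒ] (rule 4).
All other segments surface unchanged.

2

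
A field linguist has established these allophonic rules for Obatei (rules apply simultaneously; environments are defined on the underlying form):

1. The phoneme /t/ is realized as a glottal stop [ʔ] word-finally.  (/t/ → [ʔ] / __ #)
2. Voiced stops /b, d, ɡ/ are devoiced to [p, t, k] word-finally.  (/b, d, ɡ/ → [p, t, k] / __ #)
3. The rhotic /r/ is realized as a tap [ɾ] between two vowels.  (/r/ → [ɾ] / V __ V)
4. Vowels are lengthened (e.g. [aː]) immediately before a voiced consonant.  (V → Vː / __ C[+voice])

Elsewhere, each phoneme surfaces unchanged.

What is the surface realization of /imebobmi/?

[iːmeːboːbmi]

/i/ meets the environment for rule 4 (before a voiced consonant) → [iː].
/m/ stays [m].
Rule 4 applies to /e/ (between /m/ and /b/: before a voiced consonant) → [eː].
/b/ (between /e/ and /o/): rule 2 targets it, but not word-finally → unchanged [b].
/o/ — between /b/ and /b/, before a voiced consonant — surfaces as [oː] (rule 4).
/b/ (between /o/ and /m/) is in the target of rule 2 but the environment (word-finally) is not met → [b].
/m/ stays [m].
/i/ (word-final) fails the environment for rule 4, so it stays [i].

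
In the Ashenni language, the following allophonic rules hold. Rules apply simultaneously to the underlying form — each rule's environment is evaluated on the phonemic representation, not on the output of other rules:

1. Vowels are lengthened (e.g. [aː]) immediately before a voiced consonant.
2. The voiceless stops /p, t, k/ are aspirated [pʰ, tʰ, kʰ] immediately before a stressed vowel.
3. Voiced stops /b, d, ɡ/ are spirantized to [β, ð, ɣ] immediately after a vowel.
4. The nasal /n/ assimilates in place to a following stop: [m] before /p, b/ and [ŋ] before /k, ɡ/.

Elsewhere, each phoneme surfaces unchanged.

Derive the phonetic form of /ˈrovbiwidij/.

/r/ (word-initial): no rule targets it → [r].
/o/ (between /r/ and /v/): before a voiced consonant, so rule 1 applies → [oː].
/v/ stays [v].
/b/ (between /v/ and /i/): rule 3 targets it, but not immediately after a vowel → unchanged [b].
/i/ (between /b/ and /w/) occurs before a voiced consonant → [iː] by rule 1.
/w/ stays [w].
/i/ meets the environment for rule 1 (before a voiced consonant) → [iː].
/d/ — between /i/ and /i/, immediately after a vowel — surfaces as [ð] (rule 3).
Rule 1 applies to /i/ (between /d/ and /j/: before a voiced consonant) → [iː].
/j/ — not in any rule's target class → [j].

[ˈroːvbiːwiːðiːj]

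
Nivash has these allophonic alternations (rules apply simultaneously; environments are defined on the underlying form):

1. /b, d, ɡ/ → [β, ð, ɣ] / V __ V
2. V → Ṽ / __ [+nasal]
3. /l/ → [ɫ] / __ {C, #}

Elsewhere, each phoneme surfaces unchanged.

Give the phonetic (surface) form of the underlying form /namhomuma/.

/n/ — not in any rule's target class → [n].
/a/ meets the environment for rule 2 (before a nasal consonant) → [ã].
/m/ (between /a/ and /h/): no rule targets it → [m].
/h/ (between /m/ and /o/): no rule targets it → [h].
/o/ (between /h/ and /m/): before a nasal consonant, so rule 2 applies → [õ].
/m/ — not in any rule's target class → [m].
Rule 2 applies to /u/ (between /m/ and /m/: before a nasal consonant) → [ũ].
/m/ (between /u/ and /a/): no rule targets it → [m].
/a/ (word-final): rule 2 targets it, but not before a nasal consonant → unchanged [a].

[nãmhõmũma]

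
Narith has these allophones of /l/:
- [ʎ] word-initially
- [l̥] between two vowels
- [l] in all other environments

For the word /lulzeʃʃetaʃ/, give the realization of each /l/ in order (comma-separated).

[ʎ], [l]

Occurrence 1 (position 1): word-initially → [ʎ].
Occurrence 2 (position 3): no conditioning environment matches → elsewhere allophone [l].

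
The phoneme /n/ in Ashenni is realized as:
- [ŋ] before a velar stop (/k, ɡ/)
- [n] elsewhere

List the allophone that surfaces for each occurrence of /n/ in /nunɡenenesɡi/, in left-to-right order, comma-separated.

[n], [ŋ], [n], [n]

Occurrence 1 (position 1): no conditioning environment matches → elsewhere allophone [n].
Occurrence 2 (position 3): before a velar stop → [ŋ].
Occurrence 3 (position 6): no conditioning environment matches → elsewhere allophone [n].
Occurrence 4 (position 8): no conditioning environment matches → elsewhere allophone [n].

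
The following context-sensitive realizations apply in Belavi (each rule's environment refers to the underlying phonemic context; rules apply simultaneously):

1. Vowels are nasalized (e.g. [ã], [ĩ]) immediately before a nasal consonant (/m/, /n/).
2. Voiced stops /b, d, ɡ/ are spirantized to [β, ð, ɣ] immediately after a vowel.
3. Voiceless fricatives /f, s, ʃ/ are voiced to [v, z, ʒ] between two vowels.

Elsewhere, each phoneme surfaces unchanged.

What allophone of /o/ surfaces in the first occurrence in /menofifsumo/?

[o]

/o/ (between /n/ and /f/) is in the target of rule 1 but the environment (before a nasal consonant) is not met → [o].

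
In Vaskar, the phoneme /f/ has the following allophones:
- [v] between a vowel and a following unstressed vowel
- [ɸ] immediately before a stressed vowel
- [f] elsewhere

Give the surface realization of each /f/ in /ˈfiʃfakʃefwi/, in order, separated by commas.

Occurrence 1 (position 1): immediately before a stressed vowel → [ɸ].
Occurrence 2 (position 4): no conditioning environment matches → elsewhere allophone [f].
Occurrence 3 (position 9): no conditioning environment matches → elsewhere allophone [f].

[ɸ], [f], [f]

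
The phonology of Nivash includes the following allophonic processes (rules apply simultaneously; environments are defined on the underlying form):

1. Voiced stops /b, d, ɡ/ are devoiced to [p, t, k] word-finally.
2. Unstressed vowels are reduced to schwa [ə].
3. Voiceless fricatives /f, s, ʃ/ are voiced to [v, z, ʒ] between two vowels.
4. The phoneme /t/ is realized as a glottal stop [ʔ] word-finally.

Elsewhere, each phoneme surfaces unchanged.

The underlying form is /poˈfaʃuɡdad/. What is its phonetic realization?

/p/ — not in any rule's target class → [p].
/o/ — between /p/ and /f/, in an unstressed syllable — surfaces as [ə] (rule 2).
Rule 3 applies to /f/ (between /o/ and /a/: between two vowels) → [v].
/a/ (between /f/ and /ʃ/): rule 2 targets it, but not in an unstressed syllable → unchanged [a].
/ʃ/ meets the environment for rule 3 (between two vowels) → [ʒ].
/u/ — between /ʃ/ and /ɡ/, in an unstressed syllable — surfaces as [ə] (rule 2).
/ɡ/ (between /u/ and /d/) is in the target of rule 1 but the environment (word-finally) is not met → [ɡ].
/d/ (between /ɡ/ and /a/): rule 1 targets it, but not word-finally → unchanged [d].
/a/ (between /d/ and /d/) occurs in an unstressed syllable → [ə] by rule 2.
/d/ (word-final): word-finally, so rule 1 applies → [t].

[pəˈvaʒəɡdət]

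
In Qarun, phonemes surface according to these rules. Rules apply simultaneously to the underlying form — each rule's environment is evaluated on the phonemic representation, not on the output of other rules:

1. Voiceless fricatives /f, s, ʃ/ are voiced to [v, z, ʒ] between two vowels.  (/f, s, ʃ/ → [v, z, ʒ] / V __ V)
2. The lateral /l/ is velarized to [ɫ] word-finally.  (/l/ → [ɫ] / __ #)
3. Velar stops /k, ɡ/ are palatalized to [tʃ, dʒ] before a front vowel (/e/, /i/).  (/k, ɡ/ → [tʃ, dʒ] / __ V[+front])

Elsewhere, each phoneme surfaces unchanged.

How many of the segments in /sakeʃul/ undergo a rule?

Segments that undergo a rule: /k/ → [tʃ] (rule 3); /ʃ/ → [ʒ] (rule 1); /l/ → [ɫ] (rule 2).
All other segments surface unchanged.

3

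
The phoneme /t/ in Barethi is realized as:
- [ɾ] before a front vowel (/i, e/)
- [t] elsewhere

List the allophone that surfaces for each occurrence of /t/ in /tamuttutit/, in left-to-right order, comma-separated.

Occurrence 1 (position 1): no conditioning environment matches → elsewhere allophone [t].
Occurrence 2 (position 5): no conditioning environment matches → elsewhere allophone [t].
Occurrence 3 (position 6): no conditioning environment matches → elsewhere allophone [t].
Occurrence 4 (position 8): before a front vowel (/i, e/) → [ɾ].
Occurrence 5 (position 10): no conditioning environment matches → elsewhere allophone [t].

[t], [t], [t], [ɾ], [t]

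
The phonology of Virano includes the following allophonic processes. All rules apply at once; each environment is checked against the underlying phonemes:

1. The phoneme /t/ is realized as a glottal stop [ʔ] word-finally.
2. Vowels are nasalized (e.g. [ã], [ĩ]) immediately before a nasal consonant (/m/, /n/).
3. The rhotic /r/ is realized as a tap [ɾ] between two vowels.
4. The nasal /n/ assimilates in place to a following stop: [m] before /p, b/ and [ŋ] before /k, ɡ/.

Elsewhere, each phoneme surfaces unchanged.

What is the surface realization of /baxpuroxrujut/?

/b/ (word-initial) is unaffected → [b].
/a/ (between /b/ and /x/) is in the target of rule 2 but the environment (before a nasal consonant) is not met → [a].
/x/ — not in any rule's target class → [x].
/p/ — not in any rule's target class → [p].
/u/ (between /p/ and /r/) fails the environment for rule 2, so it stays [u].
/r/ (between /u/ and /o/): between two vowels, so rule 3 applies → [ɾ].
/o/ (between /r/ and /x/): rule 2 targets it, but not before a nasal consonant → unchanged [o].
/x/ (between /o/ and /r/): no rule targets it → [x].
/r/ — between /x/ and /u/; rule 3 does not apply here → [r].
/u/ (between /r/ and /j/) is in the target of rule 2 but the environment (before a nasal consonant) is not met → [u].
/j/ (between /u/ and /u/) is unaffected → [j].
/u/ (between /j/ and /t/) is in the target of rule 2 but the environment (before a nasal consonant) is not met → [u].
Rule 1 applies to /t/ (word-final: word-finally) → [ʔ].

[baxpuɾoxrujuʔ]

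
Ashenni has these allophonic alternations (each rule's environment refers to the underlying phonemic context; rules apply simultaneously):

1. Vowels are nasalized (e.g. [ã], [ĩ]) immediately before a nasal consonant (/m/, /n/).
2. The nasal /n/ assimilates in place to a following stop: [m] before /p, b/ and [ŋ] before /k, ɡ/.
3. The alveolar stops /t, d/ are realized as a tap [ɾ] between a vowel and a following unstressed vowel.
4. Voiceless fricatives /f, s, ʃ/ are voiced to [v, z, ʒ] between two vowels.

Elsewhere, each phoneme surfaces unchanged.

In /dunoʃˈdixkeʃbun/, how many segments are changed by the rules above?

2

Segments that undergo a rule: /u/ → [ũ] (rule 1); /u/ → [ũ] (rule 1).
All other segments surface unchanged.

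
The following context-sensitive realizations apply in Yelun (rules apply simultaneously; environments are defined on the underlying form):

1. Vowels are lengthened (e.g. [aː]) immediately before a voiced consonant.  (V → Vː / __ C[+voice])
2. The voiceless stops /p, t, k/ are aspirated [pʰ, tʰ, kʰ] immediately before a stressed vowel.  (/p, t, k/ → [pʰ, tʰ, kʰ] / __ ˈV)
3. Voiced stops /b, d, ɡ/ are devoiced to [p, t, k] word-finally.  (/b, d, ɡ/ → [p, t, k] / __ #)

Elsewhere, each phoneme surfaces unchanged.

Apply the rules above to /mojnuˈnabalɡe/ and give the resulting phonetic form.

/m/ stays [m].
/o/ (between /m/ and /j/): before a voiced consonant, so rule 1 applies → [oː].
/j/ — not in any rule's target class → [j].
/n/ (between /j/ and /u/) is unaffected → [n].
Rule 1 applies to /u/ (between /n/ and /n/: before a voiced consonant) → [uː].
/n/ (between /u/ and /a/) is unaffected → [n].
Rule 1 applies to /a/ (between /n/ and /b/: before a voiced consonant) → [aː].
/b/ (between /a/ and /a/) is in the target of rule 3 but the environment (word-finally) is not met → [b].
/a/ — between /b/ and /l/, before a voiced consonant — surfaces as [aː] (rule 1).
/l/ stays [l].
/ɡ/ — between /l/ and /e/; rule 3 does not apply here → [ɡ].
/e/ (word-final) is in the target of rule 1 but the environment (before a voiced consonant) is not met → [e].

[moːjnuːˈnaːbaːlɡe]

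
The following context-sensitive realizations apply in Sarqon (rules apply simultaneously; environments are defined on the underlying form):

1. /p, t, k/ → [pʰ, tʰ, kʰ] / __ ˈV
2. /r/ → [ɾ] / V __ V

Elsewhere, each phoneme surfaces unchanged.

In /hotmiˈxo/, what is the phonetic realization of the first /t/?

/t/ (between /o/ and /m/) fails the environment for rule 1, so it stays [t].

[t]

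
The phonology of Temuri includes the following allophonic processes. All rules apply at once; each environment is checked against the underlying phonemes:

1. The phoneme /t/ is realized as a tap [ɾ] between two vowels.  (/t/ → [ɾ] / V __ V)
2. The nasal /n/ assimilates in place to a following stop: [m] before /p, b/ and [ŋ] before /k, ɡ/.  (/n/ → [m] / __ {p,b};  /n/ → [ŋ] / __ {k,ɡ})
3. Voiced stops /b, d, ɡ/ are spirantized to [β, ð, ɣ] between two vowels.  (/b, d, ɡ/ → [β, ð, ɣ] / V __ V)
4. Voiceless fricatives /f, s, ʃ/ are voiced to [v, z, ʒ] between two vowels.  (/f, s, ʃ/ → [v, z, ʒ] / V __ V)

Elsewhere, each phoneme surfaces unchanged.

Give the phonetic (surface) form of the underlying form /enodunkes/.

/e/ — not in any rule's target class → [e].
/n/ (between /e/ and /o/): rule 2 targets it, but not before a labial or velar stop → unchanged [n].
/o/ — not in any rule's target class → [o].
/d/ meets the environment for rule 3 (between two vowels) → [ð].
/u/ stays [u].
/n/ meets the environment for rule 2 (before a labial or velar stop) → [ŋ].
/k/ (between /n/ and /e/): no rule targets it → [k].
/e/ — not in any rule's target class → [e].
/s/ (word-final) fails the environment for rule 4, so it stays [s].

[enoðuŋkes]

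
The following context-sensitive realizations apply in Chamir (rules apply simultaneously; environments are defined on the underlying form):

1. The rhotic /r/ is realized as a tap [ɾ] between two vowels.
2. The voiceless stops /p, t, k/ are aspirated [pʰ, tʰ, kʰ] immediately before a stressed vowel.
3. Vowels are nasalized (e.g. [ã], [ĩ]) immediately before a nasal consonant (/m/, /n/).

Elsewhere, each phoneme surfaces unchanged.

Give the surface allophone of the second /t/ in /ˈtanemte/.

/t/ (between /m/ and /e/) fails the environment for rule 2, so it stays [t].

[t]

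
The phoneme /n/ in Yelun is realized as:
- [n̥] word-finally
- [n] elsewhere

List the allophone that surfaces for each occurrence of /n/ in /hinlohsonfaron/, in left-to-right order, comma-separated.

Occurrence 1 (position 3): no conditioning environment matches → elsewhere allophone [n].
Occurrence 2 (position 9): no conditioning environment matches → elsewhere allophone [n].
Occurrence 3 (position 14): word-finally → [n̥].

[n], [n], [n̥]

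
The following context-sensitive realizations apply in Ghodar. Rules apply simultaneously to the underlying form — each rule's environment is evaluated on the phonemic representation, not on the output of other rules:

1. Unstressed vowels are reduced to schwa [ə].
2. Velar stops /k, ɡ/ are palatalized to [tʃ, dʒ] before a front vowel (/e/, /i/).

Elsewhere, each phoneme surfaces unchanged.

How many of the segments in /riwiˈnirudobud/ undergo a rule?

Segments that undergo a rule: /i/ → [ə] (rule 1); /i/ → [ə] (rule 1); /u/ → [ə] (rule 1); /o/ → [ə] (rule 1); /u/ → [ə] (rule 1).
All other segments surface unchanged.

5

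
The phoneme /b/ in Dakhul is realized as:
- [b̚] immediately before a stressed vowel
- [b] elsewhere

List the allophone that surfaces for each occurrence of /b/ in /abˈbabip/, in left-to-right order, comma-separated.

Occurrence 1 (position 2): no conditioning environment matches → elsewhere allophone [b].
Occurrence 2 (position 3): immediately before a stressed vowel → [b̚].
Occurrence 3 (position 5): no conditioning environment matches → elsewhere allophone [b].

[b], [b̚], [b]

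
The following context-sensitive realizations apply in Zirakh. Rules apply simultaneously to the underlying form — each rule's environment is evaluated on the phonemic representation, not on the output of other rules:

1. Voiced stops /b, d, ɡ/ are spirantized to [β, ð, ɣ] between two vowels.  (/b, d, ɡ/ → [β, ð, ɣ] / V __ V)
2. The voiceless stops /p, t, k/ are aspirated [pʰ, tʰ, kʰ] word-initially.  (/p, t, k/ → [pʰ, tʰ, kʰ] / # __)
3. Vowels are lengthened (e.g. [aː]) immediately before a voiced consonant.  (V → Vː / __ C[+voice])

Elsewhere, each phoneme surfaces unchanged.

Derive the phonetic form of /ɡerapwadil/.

/ɡ/ (word-initial) is in the target of rule 1 but the environment (between two vowels) is not met → [ɡ].
Rule 3 applies to /e/ (between /ɡ/ and /r/: before a voiced consonant) → [eː].
/r/ (between /e/ and /a/): no rule targets it → [r].
/a/ — between /r/ and /p/; rule 3 does not apply here → [a].
/p/ (between /a/ and /w/) fails the environment for rule 2, so it stays [p].
/w/ — not in any rule's target class → [w].
/a/ meets the environment for rule 3 (before a voiced consonant) → [aː].
/d/ — between /a/ and /i/, between two vowels — surfaces as [ð] (rule 1).
/i/ — between /d/ and /l/, before a voiced consonant — surfaces as [iː] (rule 3).
/l/ (word-final) is unaffected → [l].

[ɡeːrapwaːðiːl]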